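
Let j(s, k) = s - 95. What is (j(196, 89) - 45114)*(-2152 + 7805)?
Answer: -254458489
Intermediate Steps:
j(s, k) = -95 + s
(j(196, 89) - 45114)*(-2152 + 7805) = ((-95 + 196) - 45114)*(-2152 + 7805) = (101 - 45114)*5653 = -45013*5653 = -254458489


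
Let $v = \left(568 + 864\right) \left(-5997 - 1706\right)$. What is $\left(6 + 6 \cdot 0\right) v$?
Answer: $-66184176$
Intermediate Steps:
$v = -11030696$ ($v = 1432 \left(-7703\right) = -11030696$)
$\left(6 + 6 \cdot 0\right) v = \left(6 + 6 \cdot 0\right) \left(-11030696\right) = \left(6 + 0\right) \left(-11030696\right) = 6 \left(-11030696\right) = -66184176$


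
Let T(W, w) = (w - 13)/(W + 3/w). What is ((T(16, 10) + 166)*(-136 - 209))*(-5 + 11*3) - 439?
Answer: -261162037/163 ≈ -1.6022e+6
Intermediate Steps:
T(W, w) = (-13 + w)/(W + 3/w)
((T(16, 10) + 166)*(-136 - 209))*(-5 + 11*3) - 439 = ((10*(-13 + 10)/(3 + 16*10) + 166)*(-136 - 209))*(-5 + 11*3) - 439 = ((10*(-3)/(3 + 160) + 166)*(-345))*(-5 + 33) - 439 = ((10*(-3)/163 + 166)*(-345))*28 - 439 = ((10*(1/163)*(-3) + 166)*(-345))*28 - 439 = ((-30/163 + 166)*(-345))*28 - 439 = ((27028/163)*(-345))*28 - 439 = -9324660/163*28 - 439 = -261090480/163 - 439 = -261162037/163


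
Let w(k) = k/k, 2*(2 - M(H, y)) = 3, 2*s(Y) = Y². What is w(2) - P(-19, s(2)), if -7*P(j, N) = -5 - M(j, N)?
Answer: 3/14 ≈ 0.21429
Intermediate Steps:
s(Y) = Y²/2
M(H, y) = ½ (M(H, y) = 2 - ½*3 = 2 - 3/2 = ½)
P(j, N) = 11/14 (P(j, N) = -(-5 - 1*½)/7 = -(-5 - ½)/7 = -⅐*(-11/2) = 11/14)
w(k) = 1
w(2) - P(-19, s(2)) = 1 - 1*11/14 = 1 - 11/14 = 3/14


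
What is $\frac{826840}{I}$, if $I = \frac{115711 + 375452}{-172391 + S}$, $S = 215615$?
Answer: $\frac{11913110720}{163721} \approx 72765.0$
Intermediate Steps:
$I = \frac{163721}{14408}$ ($I = \frac{115711 + 375452}{-172391 + 215615} = \frac{491163}{43224} = 491163 \cdot \frac{1}{43224} = \frac{163721}{14408} \approx 11.363$)
$\frac{826840}{I} = \frac{826840}{\frac{163721}{14408}} = 826840 \cdot \frac{14408}{163721} = \frac{11913110720}{163721}$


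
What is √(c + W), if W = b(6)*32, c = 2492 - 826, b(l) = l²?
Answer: √2818 ≈ 53.085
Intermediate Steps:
c = 1666
W = 1152 (W = 6²*32 = 36*32 = 1152)
√(c + W) = √(1666 + 1152) = √2818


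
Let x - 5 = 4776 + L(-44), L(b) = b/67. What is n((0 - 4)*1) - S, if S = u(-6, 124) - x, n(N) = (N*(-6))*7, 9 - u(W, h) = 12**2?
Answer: 340584/67 ≈ 5083.3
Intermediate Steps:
L(b) = b/67 (L(b) = b*(1/67) = b/67)
u(W, h) = -135 (u(W, h) = 9 - 1*12**2 = 9 - 1*144 = 9 - 144 = -135)
x = 320283/67 (x = 5 + (4776 + (1/67)*(-44)) = 5 + (4776 - 44/67) = 5 + 319948/67 = 320283/67 ≈ 4780.3)
n(N) = -42*N (n(N) = -6*N*7 = -42*N)
S = -329328/67 (S = -135 - 1*320283/67 = -135 - 320283/67 = -329328/67 ≈ -4915.3)
n((0 - 4)*1) - S = -42*(0 - 4) - 1*(-329328/67) = -(-168) + 329328/67 = -42*(-4) + 329328/67 = 168 + 329328/67 = 340584/67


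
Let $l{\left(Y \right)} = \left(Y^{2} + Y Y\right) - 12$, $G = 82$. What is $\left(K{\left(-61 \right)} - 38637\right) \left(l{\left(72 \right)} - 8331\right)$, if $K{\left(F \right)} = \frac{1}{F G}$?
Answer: $- \frac{391356106875}{5002} \approx -7.824 \cdot 10^{7}$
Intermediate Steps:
$K{\left(F \right)} = \frac{1}{82 F}$ ($K{\left(F \right)} = \frac{1}{F 82} = \frac{1}{F} \frac{1}{82} = \frac{1}{82 F}$)
$l{\left(Y \right)} = -12 + 2 Y^{2}$ ($l{\left(Y \right)} = \left(Y^{2} + Y^{2}\right) - 12 = 2 Y^{2} - 12 = -12 + 2 Y^{2}$)
$\left(K{\left(-61 \right)} - 38637\right) \left(l{\left(72 \right)} - 8331\right) = \left(\frac{1}{82 \left(-61\right)} - 38637\right) \left(\left(-12 + 2 \cdot 72^{2}\right) - 8331\right) = \left(\frac{1}{82} \left(- \frac{1}{61}\right) - 38637\right) \left(\left(-12 + 2 \cdot 5184\right) - 8331\right) = \left(- \frac{1}{5002} - 38637\right) \left(\left(-12 + 10368\right) - 8331\right) = - \frac{193262275 \left(10356 - 8331\right)}{5002} = \left(- \frac{193262275}{5002}\right) 2025 = - \frac{391356106875}{5002}$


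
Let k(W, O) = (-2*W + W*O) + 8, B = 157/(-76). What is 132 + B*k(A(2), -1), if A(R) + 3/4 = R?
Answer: 37459/304 ≈ 123.22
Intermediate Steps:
B = -157/76 (B = 157*(-1/76) = -157/76 ≈ -2.0658)
A(R) = -¾ + R
k(W, O) = 8 - 2*W + O*W (k(W, O) = (-2*W + O*W) + 8 = 8 - 2*W + O*W)
132 + B*k(A(2), -1) = 132 - 157*(8 - 2*(-¾ + 2) - (-¾ + 2))/76 = 132 - 157*(8 - 2*5/4 - 1*5/4)/76 = 132 - 157*(8 - 5/2 - 5/4)/76 = 132 - 157/76*17/4 = 132 - 2669/304 = 37459/304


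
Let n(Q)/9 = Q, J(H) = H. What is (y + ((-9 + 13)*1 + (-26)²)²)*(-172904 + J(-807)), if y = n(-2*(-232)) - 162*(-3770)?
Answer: -187141639676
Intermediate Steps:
n(Q) = 9*Q
y = 614916 (y = 9*(-2*(-232)) - 162*(-3770) = 9*464 - 1*(-610740) = 4176 + 610740 = 614916)
(y + ((-9 + 13)*1 + (-26)²)²)*(-172904 + J(-807)) = (614916 + ((-9 + 13)*1 + (-26)²)²)*(-172904 - 807) = (614916 + (4*1 + 676)²)*(-173711) = (614916 + (4 + 676)²)*(-173711) = (614916 + 680²)*(-173711) = (614916 + 462400)*(-173711) = 1077316*(-173711) = -187141639676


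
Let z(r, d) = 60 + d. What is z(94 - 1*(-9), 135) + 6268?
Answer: 6463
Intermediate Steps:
z(94 - 1*(-9), 135) + 6268 = (60 + 135) + 6268 = 195 + 6268 = 6463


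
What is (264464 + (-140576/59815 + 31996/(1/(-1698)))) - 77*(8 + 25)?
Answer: -3234034792851/59815 ≈ -5.4067e+7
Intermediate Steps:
(264464 + (-140576/59815 + 31996/(1/(-1698)))) - 77*(8 + 25) = (264464 + (-140576*1/59815 + 31996/(-1/1698))) - 77*33 = (264464 + (-140576/59815 + 31996*(-1698))) - 2541 = (264464 + (-140576/59815 - 54329208)) - 2541 = (264464 - 3249701717096/59815) - 2541 = -3233882802936/59815 - 2541 = -3234034792851/59815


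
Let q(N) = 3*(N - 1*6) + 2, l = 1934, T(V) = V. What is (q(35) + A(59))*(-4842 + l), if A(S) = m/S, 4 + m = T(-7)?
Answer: -15237920/59 ≈ -2.5827e+5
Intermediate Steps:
m = -11 (m = -4 - 7 = -11)
q(N) = -16 + 3*N (q(N) = 3*(N - 6) + 2 = 3*(-6 + N) + 2 = (-18 + 3*N) + 2 = -16 + 3*N)
A(S) = -11/S
(q(35) + A(59))*(-4842 + l) = ((-16 + 3*35) - 11/59)*(-4842 + 1934) = ((-16 + 105) - 11*1/59)*(-2908) = (89 - 11/59)*(-2908) = (5240/59)*(-2908) = -15237920/59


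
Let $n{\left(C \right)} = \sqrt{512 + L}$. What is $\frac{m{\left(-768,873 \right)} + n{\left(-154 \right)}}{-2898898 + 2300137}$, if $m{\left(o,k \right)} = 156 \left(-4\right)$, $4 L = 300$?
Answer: $\frac{208}{199587} - \frac{\sqrt{587}}{598761} \approx 0.0010017$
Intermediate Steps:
$L = 75$ ($L = \frac{1}{4} \cdot 300 = 75$)
$n{\left(C \right)} = \sqrt{587}$ ($n{\left(C \right)} = \sqrt{512 + 75} = \sqrt{587}$)
$m{\left(o,k \right)} = -624$
$\frac{m{\left(-768,873 \right)} + n{\left(-154 \right)}}{-2898898 + 2300137} = \frac{-624 + \sqrt{587}}{-2898898 + 2300137} = \frac{-624 + \sqrt{587}}{-598761} = \left(-624 + \sqrt{587}\right) \left(- \frac{1}{598761}\right) = \frac{208}{199587} - \frac{\sqrt{587}}{598761}$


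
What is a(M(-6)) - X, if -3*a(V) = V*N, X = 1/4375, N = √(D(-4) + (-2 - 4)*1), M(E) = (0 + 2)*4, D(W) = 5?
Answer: -1/4375 - 8*I/3 ≈ -0.00022857 - 2.6667*I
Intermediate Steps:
M(E) = 8 (M(E) = 2*4 = 8)
N = I (N = √(5 + (-2 - 4)*1) = √(5 - 6*1) = √(5 - 6) = √(-1) = I ≈ 1.0*I)
X = 1/4375 ≈ 0.00022857
a(V) = -I*V/3 (a(V) = -V*I/3 = -I*V/3)
a(M(-6)) - X = -⅓*I*8 - 1*1/4375 = -8*I/3 - 1/4375 = -1/4375 - 8*I/3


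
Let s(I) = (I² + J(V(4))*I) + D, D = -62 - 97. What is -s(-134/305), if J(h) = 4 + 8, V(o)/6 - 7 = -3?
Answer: 15263459/93025 ≈ 164.08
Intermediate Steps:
V(o) = 24 (V(o) = 42 + 6*(-3) = 42 - 18 = 24)
J(h) = 12
D = -159
s(I) = -159 + I² + 12*I (s(I) = (I² + 12*I) - 159 = -159 + I² + 12*I)
-s(-134/305) = -(-159 + (-134/305)² + 12*(-134/305)) = -(-159 + 17956/93025 - 1608/305) = -1*(-15263459/93025) = 15263459/93025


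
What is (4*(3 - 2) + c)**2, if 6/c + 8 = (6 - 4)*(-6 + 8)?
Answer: 25/4 ≈ 6.2500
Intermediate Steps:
c = -3/2 (c = 6/(-8 + (6 - 4)*(-6 + 8)) = 6/(-8 + 2*2) = 6/(-8 + 4) = 6/(-4) = 6*(-1/4) = -3/2 ≈ -1.5000)
(4*(3 - 2) + c)**2 = (4*(3 - 2) - 3/2)**2 = (4*1 - 3/2)**2 = (4 - 3/2)**2 = (5/2)**2 = 25/4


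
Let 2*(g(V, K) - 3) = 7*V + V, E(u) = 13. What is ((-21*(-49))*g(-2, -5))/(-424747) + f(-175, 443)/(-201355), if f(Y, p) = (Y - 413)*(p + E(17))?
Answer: 16417505013/12217847455 ≈ 1.3437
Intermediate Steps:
g(V, K) = 3 + 4*V (g(V, K) = 3 + (7*V + V)/2 = 3 + (8*V)/2 = 3 + 4*V)
f(Y, p) = (-413 + Y)*(13 + p) (f(Y, p) = (Y - 413)*(p + 13) = (-413 + Y)*(13 + p))
((-21*(-49))*g(-2, -5))/(-424747) + f(-175, 443)/(-201355) = ((-21*(-49))*(3 + 4*(-2)))/(-424747) + (-5369 - 413*443 + 13*(-175) - 175*443)/(-201355) = (1029*(3 - 8))*(-1/424747) + (-5369 - 182959 - 2275 - 77525)*(-1/201355) = (1029*(-5))*(-1/424747) - 268128*(-1/201355) = -5145*(-1/424747) + 38304/28765 = 5145/424747 + 38304/28765 = 16417505013/12217847455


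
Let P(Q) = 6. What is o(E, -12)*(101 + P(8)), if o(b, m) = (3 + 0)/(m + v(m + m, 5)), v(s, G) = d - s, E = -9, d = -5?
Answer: 321/7 ≈ 45.857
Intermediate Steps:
v(s, G) = -5 - s
o(b, m) = 3/(-5 - m) (o(b, m) = (3 + 0)/(m + (-5 - (m + m))) = 3/(m + (-5 - 2*m)) = 3/(-5 - m))
o(E, -12)*(101 + P(8)) = (-3/(5 - 12))*(101 + 6) = -3/(-7)*107 = -3*(-1/7)*107 = (3/7)*107 = 321/7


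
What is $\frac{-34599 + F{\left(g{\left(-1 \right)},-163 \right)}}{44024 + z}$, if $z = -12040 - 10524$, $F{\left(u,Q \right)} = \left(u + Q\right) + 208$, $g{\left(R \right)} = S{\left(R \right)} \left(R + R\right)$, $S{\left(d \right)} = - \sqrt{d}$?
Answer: $- \frac{17277}{10730} + \frac{i}{10730} \approx -1.6102 + 9.3197 \cdot 10^{-5} i$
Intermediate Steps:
$g{\left(R \right)} = - 2 R^{\frac{3}{2}}$ ($g{\left(R \right)} = - \sqrt{R} \left(R + R\right) = - \sqrt{R} 2 R = - 2 R^{\frac{3}{2}}$)
$F{\left(u,Q \right)} = 208 + Q + u$ ($F{\left(u,Q \right)} = \left(Q + u\right) + 208 = 208 + Q + u$)
$z = -22564$ ($z = -12040 - 10524 = -22564$)
$\frac{-34599 + F{\left(g{\left(-1 \right)},-163 \right)}}{44024 + z} = \frac{-34599 - \left(-45 - 2 i\right)}{44024 - 22564} = \frac{-34599 - \left(-45 + 2 \left(-1\right) i\right)}{21460} = \left(-34599 + \left(208 - 163 + 2 i\right)\right) \frac{1}{21460} = \left(-34599 + \left(45 + 2 i\right)\right) \frac{1}{21460} = \left(-34554 + 2 i\right) \frac{1}{21460} = - \frac{17277}{10730} + \frac{i}{10730}$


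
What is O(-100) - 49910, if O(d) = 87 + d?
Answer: -49923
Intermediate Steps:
O(-100) - 49910 = (87 - 100) - 49910 = -13 - 49910 = -49923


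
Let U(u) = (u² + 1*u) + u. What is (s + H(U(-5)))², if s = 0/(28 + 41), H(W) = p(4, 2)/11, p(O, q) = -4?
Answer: 16/121 ≈ 0.13223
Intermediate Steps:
U(u) = u² + 2*u (U(u) = (u² + u) + u = (u + u²) + u = u² + 2*u)
H(W) = -4/11
s = 0 (s = 0/69 = 0*(1/69) = 0)
(s + H(U(-5)))² = (0 - 4/11)² = (-4/11)² = 16/121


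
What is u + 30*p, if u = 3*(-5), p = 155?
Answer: 4635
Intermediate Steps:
u = -15
u + 30*p = -15 + 30*155 = -15 + 4650 = 4635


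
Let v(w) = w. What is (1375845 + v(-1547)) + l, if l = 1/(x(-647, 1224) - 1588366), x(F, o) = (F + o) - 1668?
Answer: 2184387576185/1589457 ≈ 1.3743e+6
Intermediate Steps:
x(F, o) = -1668 + F + o
l = -1/1589457 (l = 1/((-1668 - 647 + 1224) - 1588366) = 1/(-1091 - 1588366) = 1/(-1589457) = -1/1589457 ≈ -6.2915e-7)
(1375845 + v(-1547)) + l = (1375845 - 1547) - 1/1589457 = 1374298 - 1/1589457 = 2184387576185/1589457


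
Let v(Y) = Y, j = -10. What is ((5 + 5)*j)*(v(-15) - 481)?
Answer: 49600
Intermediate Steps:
((5 + 5)*j)*(v(-15) - 481) = ((5 + 5)*(-10))*(-15 - 481) = (10*(-10))*(-496) = -100*(-496) = 49600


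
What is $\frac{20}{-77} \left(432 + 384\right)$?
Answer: $- \frac{16320}{77} \approx -211.95$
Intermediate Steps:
$\frac{20}{-77} \left(432 + 384\right) = 20 \left(- \frac{1}{77}\right) 816 = \left(- \frac{20}{77}\right) 816 = - \frac{16320}{77}$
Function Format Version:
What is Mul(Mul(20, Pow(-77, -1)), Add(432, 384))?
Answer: Rational(-16320, 77) ≈ -211.95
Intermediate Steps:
Mul(Mul(20, Pow(-77, -1)), Add(432, 384)) = Mul(Mul(20, Rational(-1, 77)), 816) = Mul(Rational(-20, 77), 816) = Rational(-16320, 77)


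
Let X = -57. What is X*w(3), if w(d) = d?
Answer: -171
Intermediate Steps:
X*w(3) = -57*3 = -171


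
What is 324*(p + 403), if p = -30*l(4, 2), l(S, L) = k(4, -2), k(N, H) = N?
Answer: 91692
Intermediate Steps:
l(S, L) = 4
p = -120 (p = -30*4 = -120)
324*(p + 403) = 324*(-120 + 403) = 324*283 = 91692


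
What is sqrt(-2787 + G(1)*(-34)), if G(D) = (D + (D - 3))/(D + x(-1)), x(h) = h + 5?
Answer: I*sqrt(69505)/5 ≈ 52.728*I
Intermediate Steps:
x(h) = 5 + h
G(D) = (-3 + 2*D)/(4 + D) (G(D) = (D + (D - 3))/(D + (5 - 1)) = (D + (-3 + D))/(D + 4) = (-3 + 2*D)/(4 + D))
sqrt(-2787 + G(1)*(-34)) = sqrt(-2787 + ((-3 + 2*1)/(4 + 1))*(-34)) = sqrt(-2787 + ((-3 + 2)/5)*(-34)) = sqrt(-2787 + ((1/5)*(-1))*(-34)) = sqrt(-2787 - 1/5*(-34)) = sqrt(-2787 + 34/5) = sqrt(-13901/5) = I*sqrt(69505)/5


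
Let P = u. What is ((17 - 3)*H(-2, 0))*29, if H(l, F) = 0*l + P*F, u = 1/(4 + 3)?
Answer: 0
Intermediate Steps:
u = 1/7 ≈ 0.14286
P = 1/7 ≈ 0.14286
H(l, F) = F/7 (H(l, F) = 0*l + F/7 = 0 + F/7 = F/7)
((17 - 3)*H(-2, 0))*29 = ((17 - 3)*((1/7)*0))*29 = (14*0)*29 = 0*29 = 0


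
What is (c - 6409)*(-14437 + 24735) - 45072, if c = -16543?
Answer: -236404768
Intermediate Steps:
(c - 6409)*(-14437 + 24735) - 45072 = (-16543 - 6409)*(-14437 + 24735) - 45072 = -22952*10298 - 45072 = -236359696 - 45072 = -236404768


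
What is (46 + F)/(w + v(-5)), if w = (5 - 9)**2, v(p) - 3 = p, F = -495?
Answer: -449/14 ≈ -32.071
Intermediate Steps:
v(p) = 3 + p
w = 16 (w = (-4)**2 = 16)
(46 + F)/(w + v(-5)) = (46 - 495)/(16 + (3 - 5)) = -449/(16 - 2) = -449/14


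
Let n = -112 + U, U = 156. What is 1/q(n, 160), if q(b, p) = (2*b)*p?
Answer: 1/14080 ≈ 7.1023e-5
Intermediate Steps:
n = 44 (n = -112 + 156 = 44)
q(b, p) = 2*b*p
1/q(n, 160) = 1/(2*44*160) = 1/14080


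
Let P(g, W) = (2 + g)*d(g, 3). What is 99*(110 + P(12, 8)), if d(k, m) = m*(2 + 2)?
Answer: 27522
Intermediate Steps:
d(k, m) = 4*m (d(k, m) = m*4 = 4*m)
P(g, W) = 24 + 12*g (P(g, W) = (2 + g)*(4*3) = (2 + g)*12 = 24 + 12*g)
99*(110 + P(12, 8)) = 99*(110 + (24 + 12*12)) = 99*(110 + (24 + 144)) = 99*(110 + 168) = 99*278 = 27522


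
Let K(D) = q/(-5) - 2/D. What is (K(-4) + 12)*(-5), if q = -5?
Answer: -135/2 ≈ -67.500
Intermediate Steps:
K(D) = 1 - 2/D (K(D) = -5/(-5) - 2/D = -5*(-⅕) - 2/D = 1 - 2/D)
(K(-4) + 12)*(-5) = ((-2 - 4)/(-4) + 12)*(-5) = (-¼*(-6) + 12)*(-5) = (3/2 + 12)*(-5) = (27/2)*(-5) = -135/2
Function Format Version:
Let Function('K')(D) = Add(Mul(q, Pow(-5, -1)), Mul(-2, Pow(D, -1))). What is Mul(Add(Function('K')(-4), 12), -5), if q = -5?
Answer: Rational(-135, 2) ≈ -67.500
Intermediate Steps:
Function('K')(D) = Add(1, Mul(-2, Pow(D, -1))) (Function('K')(D) = Add(Mul(-5, Pow(-5, -1)), Mul(-2, Pow(D, -1))) = Add(Mul(-5, Rational(-1, 5)), Mul(-2, Pow(D, -1))) = Add(1, Mul(-2, Pow(D, -1))))
Mul(Add(Function('K')(-4), 12), -5) = Mul(Add(Mul(Pow(-4, -1), Add(-2, -4)), 12), -5) = Mul(Add(Mul(Rational(-1, 4), -6), 12), -5) = Mul(Add(Rational(3, 2), 12), -5) = Mul(Rational(27, 2), -5) = Rational(-135, 2)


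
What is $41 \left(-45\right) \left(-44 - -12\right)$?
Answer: $59040$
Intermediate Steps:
$41 \left(-45\right) \left(-44 - -12\right) = - 1845 \left(-44 + 12\right) = \left(-1845\right) \left(-32\right) = 59040$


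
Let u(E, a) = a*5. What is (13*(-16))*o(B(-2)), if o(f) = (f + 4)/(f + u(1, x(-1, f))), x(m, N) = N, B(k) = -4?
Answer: 0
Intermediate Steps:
u(E, a) = 5*a
o(f) = (4 + f)/(6*f) (o(f) = (f + 4)/(f + 5*f) = (4 + f)/((6*f)) = (4 + f)*(1/(6*f)) = (4 + f)/(6*f))
(13*(-16))*o(B(-2)) = (13*(-16))*((⅙)*(4 - 4)/(-4)) = -104*(-1)*0/(3*4) = -208*0 = 0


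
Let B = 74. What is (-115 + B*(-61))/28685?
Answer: -4629/28685 ≈ -0.16137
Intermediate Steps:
(-115 + B*(-61))/28685 = (-115 + 74*(-61))/28685 = (-115 - 4514)*(1/28685) = -4629*1/28685 = -4629/28685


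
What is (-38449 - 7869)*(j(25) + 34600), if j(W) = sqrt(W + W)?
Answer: -1602602800 - 231590*sqrt(2) ≈ -1.6029e+9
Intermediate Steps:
j(W) = sqrt(2)*sqrt(W) (j(W) = sqrt(2*W) = sqrt(2)*sqrt(W))
(-38449 - 7869)*(j(25) + 34600) = (-38449 - 7869)*(sqrt(2)*sqrt(25) + 34600) = -46318*(sqrt(2)*5 + 34600) = -46318*(5*sqrt(2) + 34600) = -46318*(34600 + 5*sqrt(2)) = -1602602800 - 231590*sqrt(2)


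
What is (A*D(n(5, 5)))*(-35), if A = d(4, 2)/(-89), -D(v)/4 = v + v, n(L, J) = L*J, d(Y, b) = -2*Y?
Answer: 56000/89 ≈ 629.21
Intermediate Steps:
n(L, J) = J*L
D(v) = -8*v (D(v) = -4*(v + v) = -8*v)
A = 8/89 (A = -2*4/(-89) = -8*(-1/89) = 8/89 ≈ 0.089888)
(A*D(n(5, 5)))*(-35) = (8*(-40*5)/89)*(-35) = (8*(-8*25)/89)*(-35) = ((8/89)*(-200))*(-35) = -1600/89*(-35) = 56000/89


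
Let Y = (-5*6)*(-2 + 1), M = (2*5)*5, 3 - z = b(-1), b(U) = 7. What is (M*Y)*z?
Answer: -6000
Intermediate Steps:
z = -4 (z = 3 - 1*7 = 3 - 7 = -4)
M = 50 (M = 10*5 = 50)
Y = 30 (Y = -30*(-1) = 30)
(M*Y)*z = (50*30)*(-4) = 1500*(-4) = -6000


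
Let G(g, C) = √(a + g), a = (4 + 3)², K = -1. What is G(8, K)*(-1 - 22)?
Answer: -23*√57 ≈ -173.65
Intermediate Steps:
a = 49 (a = 7² = 49)
G(g, C) = √(49 + g)
G(8, K)*(-1 - 22) = √(49 + 8)*(-1 - 22) = √57*(-23) = -23*√57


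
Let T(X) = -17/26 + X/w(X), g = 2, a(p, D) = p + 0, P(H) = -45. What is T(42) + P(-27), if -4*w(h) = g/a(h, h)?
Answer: -92915/26 ≈ -3573.7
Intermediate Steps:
a(p, D) = p
w(h) = -1/(2*h)
T(X) = -17/26 - 2*X² (T(X) = -17/26 + X/((-1/(2*X))) = -17*1/26 + X*(-2*X) = -17/26 - 2*X²)
T(42) + P(-27) = (-17/26 - 2*42²) - 45 = (-17/26 - 2*1764) - 45 = (-17/26 - 3528) - 45 = -91745/26 - 45 = -92915/26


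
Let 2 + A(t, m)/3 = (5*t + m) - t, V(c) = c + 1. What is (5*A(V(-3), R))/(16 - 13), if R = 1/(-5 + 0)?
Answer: -51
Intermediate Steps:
V(c) = 1 + c
R = -⅕ (R = 1/(-5) = -⅕ ≈ -0.20000)
A(t, m) = -6 + 3*m + 12*t (A(t, m) = -6 + 3*((5*t + m) - t) = -6 + 3*((m + 5*t) - t) = -6 + 3*(m + 4*t) = -6 + (3*m + 12*t) = -6 + 3*m + 12*t)
(5*A(V(-3), R))/(16 - 13) = (5*(-6 + 3*(-⅕) + 12*(1 - 3)))/(16 - 13) = (5*(-6 - ⅗ + 12*(-2)))/3 = (5*(-6 - ⅗ - 24))*(⅓) = (5*(-153/5))*(⅓) = -153*⅓ = -51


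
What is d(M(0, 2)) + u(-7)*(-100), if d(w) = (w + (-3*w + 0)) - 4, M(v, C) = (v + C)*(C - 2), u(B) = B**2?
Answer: -4904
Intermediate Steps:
M(v, C) = (-2 + C)*(C + v) (M(v, C) = (C + v)*(-2 + C) = (-2 + C)*(C + v))
d(w) = -4 - 2*w (d(w) = (w - 3*w) - 4 = -2*w - 4 = -4 - 2*w)
d(M(0, 2)) + u(-7)*(-100) = (-4 - 2*(2**2 - 2*2 - 2*0 + 2*0)) + (-7)**2*(-100) = (-4 - 2*(4 - 4 + 0 + 0)) + 49*(-100) = (-4 - 2*0) - 4900 = (-4 + 0) - 4900 = -4 - 4900 = -4904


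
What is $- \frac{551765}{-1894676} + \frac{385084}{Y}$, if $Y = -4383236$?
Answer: $\frac{422226699689}{2076203012884} \approx 0.20336$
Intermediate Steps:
$- \frac{551765}{-1894676} + \frac{385084}{Y} = - \frac{551765}{-1894676} + \frac{385084}{-4383236} = \left(-551765\right) \left(- \frac{1}{1894676}\right) + 385084 \left(- \frac{1}{4383236}\right) = \frac{551765}{1894676} - \frac{96271}{1095809} = \frac{422226699689}{2076203012884}$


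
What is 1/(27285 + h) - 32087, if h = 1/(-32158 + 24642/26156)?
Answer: -368188917273547596/11474706818777 ≈ -32087.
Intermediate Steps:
h = -13078/420550003 (h = 1/(-32158 + 24642*(1/26156)) = 1/(-32158 + 12321/13078) = 1/(-420550003/13078) = -13078/420550003 ≈ -3.1097e-5)
1/(27285 + h) - 32087 = 1/(27285 - 13078/420550003) - 32087 = 1/(11474706818777/420550003) - 32087 = 420550003/11474706818777 - 32087 = -368188917273547596/11474706818777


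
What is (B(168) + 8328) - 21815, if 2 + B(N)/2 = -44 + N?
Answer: -13243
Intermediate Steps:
B(N) = -92 + 2*N (B(N) = -4 + 2*(-44 + N) = -4 + (-88 + 2*N) = -92 + 2*N)
(B(168) + 8328) - 21815 = ((-92 + 2*168) + 8328) - 21815 = ((-92 + 336) + 8328) - 21815 = (244 + 8328) - 21815 = 8572 - 21815 = -13243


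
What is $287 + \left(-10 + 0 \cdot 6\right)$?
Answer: $277$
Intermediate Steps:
$287 + \left(-10 + 0 \cdot 6\right) = 287 + \left(-10 + 0\right) = 287 - 10 = 277$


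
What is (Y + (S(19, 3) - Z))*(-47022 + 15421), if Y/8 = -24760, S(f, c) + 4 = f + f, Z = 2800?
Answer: 6346934446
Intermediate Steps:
S(f, c) = -4 + 2*f (S(f, c) = -4 + (f + f) = -4 + 2*f)
Y = -198080 (Y = 8*(-24760) = -198080)
(Y + (S(19, 3) - Z))*(-47022 + 15421) = (-198080 + ((-4 + 2*19) - 1*2800))*(-47022 + 15421) = (-198080 + ((-4 + 38) - 2800))*(-31601) = (-198080 + (34 - 2800))*(-31601) = (-198080 - 2766)*(-31601) = -200846*(-31601) = 6346934446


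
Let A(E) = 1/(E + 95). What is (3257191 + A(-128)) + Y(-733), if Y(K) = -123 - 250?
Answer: 107474993/33 ≈ 3.2568e+6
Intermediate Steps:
Y(K) = -373
A(E) = 1/(95 + E)
(3257191 + A(-128)) + Y(-733) = (3257191 + 1/(95 - 128)) - 373 = (3257191 + 1/(-33)) - 373 = (3257191 - 1/33) - 373 = 107487302/33 - 373 = 107474993/33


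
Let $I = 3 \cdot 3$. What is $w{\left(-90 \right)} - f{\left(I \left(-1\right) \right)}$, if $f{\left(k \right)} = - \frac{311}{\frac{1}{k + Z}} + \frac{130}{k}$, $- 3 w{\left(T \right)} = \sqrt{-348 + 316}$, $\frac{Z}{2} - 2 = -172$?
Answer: $- \frac{976721}{9} - \frac{4 i \sqrt{2}}{3} \approx -1.0852 \cdot 10^{5} - 1.8856 i$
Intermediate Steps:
$Z = -340$ ($Z = 4 + 2 \left(-172\right) = 4 - 344 = -340$)
$w{\left(T \right)} = - \frac{4 i \sqrt{2}}{3}$ ($w{\left(T \right)} = - \frac{\sqrt{-348 + 316}}{3} = - \frac{\sqrt{-32}}{3} = - \frac{4 i \sqrt{2}}{3}$)
$I = 9$
$f{\left(k \right)} = 105740 - 311 k + \frac{130}{k}$ ($f{\left(k \right)} = - \frac{311}{\frac{1}{k - 340}} + \frac{130}{k} = - \frac{311}{\frac{1}{-340 + k}} + \frac{130}{k} = - 311 \left(-340 + k\right) + \frac{130}{k} = \left(105740 - 311 k\right) + \frac{130}{k} = 105740 - 311 k + \frac{130}{k}$)
$w{\left(-90 \right)} - f{\left(I \left(-1\right) \right)} = - \frac{4 i \sqrt{2}}{3} - \left(105740 - 311 \cdot 9 \left(-1\right) + \frac{130}{9 \left(-1\right)}\right) = - \frac{4 i \sqrt{2}}{3} - \left(105740 - -2799 + \frac{130}{-9}\right) = - \frac{4 i \sqrt{2}}{3} - \left(105740 + 2799 + 130 \left(- \frac{1}{9}\right)\right) = - \frac{4 i \sqrt{2}}{3} - \left(105740 + 2799 - \frac{130}{9}\right) = - \frac{4 i \sqrt{2}}{3} - \frac{976721}{9} = - \frac{976721}{9} - \frac{4 i \sqrt{2}}{3}$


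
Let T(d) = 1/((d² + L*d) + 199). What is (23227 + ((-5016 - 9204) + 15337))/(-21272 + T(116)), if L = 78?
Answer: -552681832/482938215 ≈ -1.1444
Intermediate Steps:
T(d) = 1/(199 + d² + 78*d) (T(d) = 1/((d² + 78*d) + 199) = 1/(199 + d² + 78*d))
(23227 + ((-5016 - 9204) + 15337))/(-21272 + T(116)) = (23227 + ((-5016 - 9204) + 15337))/(-21272 + 1/(199 + 116² + 78*116)) = (23227 + (-14220 + 15337))/(-21272 + 1/(199 + 13456 + 9048)) = (23227 + 1117)/(-21272 + 1/22703) = 24344/(-21272 + 1/22703) = 24344/(-482938215/22703) = 24344*(-22703/482938215) = -552681832/482938215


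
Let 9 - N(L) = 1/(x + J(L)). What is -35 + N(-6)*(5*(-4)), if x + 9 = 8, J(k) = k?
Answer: -1525/7 ≈ -217.86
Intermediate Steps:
x = -1 (x = -9 + 8 = -1)
N(L) = 9 - 1/(-1 + L)
-35 + N(-6)*(5*(-4)) = -35 + ((-10 + 9*(-6))/(-1 - 6))*(5*(-4)) = -35 + ((-10 - 54)/(-7))*(-20) = -35 - ⅐*(-64)*(-20) = -35 + (64/7)*(-20) = -35 - 1280/7 = -1525/7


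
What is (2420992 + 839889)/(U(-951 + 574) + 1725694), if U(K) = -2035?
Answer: 3260881/1723659 ≈ 1.8918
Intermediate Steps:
(2420992 + 839889)/(U(-951 + 574) + 1725694) = (2420992 + 839889)/(-2035 + 1725694) = 3260881/1723659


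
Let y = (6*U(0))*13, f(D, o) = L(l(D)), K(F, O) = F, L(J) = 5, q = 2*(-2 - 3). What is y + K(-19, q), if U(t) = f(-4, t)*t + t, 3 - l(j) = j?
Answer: -19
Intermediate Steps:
q = -10 (q = 2*(-5) = -10)
l(j) = 3 - j
f(D, o) = 5
U(t) = 6*t (U(t) = 5*t + t = 6*t)
y = 0 (y = (6*(6*0))*13 = (6*0)*13 = 0*13 = 0)
y + K(-19, q) = 0 - 19 = -19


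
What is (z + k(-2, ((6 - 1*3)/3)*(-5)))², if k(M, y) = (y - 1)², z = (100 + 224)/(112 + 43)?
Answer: 34857216/24025 ≈ 1450.9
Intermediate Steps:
z = 324/155 ≈ 2.0903
k(M, y) = (-1 + y)²
(z + k(-2, ((6 - 1*3)/3)*(-5)))² = (324/155 + (-1 + ((6 - 1*3)/3)*(-5))²)² = (324/155 + (-1 + ((6 - 3)*(⅓))*(-5))²)² = (324/155 + (-1 + (3*(⅓))*(-5))²)² = (324/155 + (-1 + 1*(-5))²)² = (324/155 + (-1 - 5)²)² = (324/155 + (-6)²)² = (324/155 + 36)² = (5904/155)² = 34857216/24025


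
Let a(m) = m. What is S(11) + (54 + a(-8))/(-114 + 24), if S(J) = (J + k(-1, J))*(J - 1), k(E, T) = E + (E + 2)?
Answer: 4927/45 ≈ 109.49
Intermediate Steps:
k(E, T) = 2 + 2*E (k(E, T) = E + (2 + E) = 2 + 2*E)
S(J) = J*(-1 + J) (S(J) = (J + (2 + 2*(-1)))*(J - 1) = (J + (2 - 2))*(-1 + J) = (J + 0)*(-1 + J) = J*(-1 + J))
S(11) + (54 + a(-8))/(-114 + 24) = 11*(-1 + 11) + (54 - 8)/(-114 + 24) = 11*10 + 46/(-90) = 110 + 46*(-1/90) = 110 - 23/45 = 4927/45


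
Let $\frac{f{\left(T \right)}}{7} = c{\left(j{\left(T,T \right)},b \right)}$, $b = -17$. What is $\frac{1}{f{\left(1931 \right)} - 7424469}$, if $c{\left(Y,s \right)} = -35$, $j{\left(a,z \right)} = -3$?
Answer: $- \frac{1}{7424714} \approx -1.3469 \cdot 10^{-7}$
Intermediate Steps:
$f{\left(T \right)} = -245$ ($f{\left(T \right)} = 7 \left(-35\right) = -245$)
$\frac{1}{f{\left(1931 \right)} - 7424469} = \frac{1}{-245 - 7424469} = \frac{1}{-7424714} = - \frac{1}{7424714}$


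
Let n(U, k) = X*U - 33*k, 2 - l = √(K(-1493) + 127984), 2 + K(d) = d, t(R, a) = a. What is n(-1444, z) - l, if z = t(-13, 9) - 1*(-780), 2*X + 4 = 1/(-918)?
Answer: -10625948/459 + √126489 ≈ -22795.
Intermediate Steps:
X = -3673/1836 (X = -2 + (½)/(-918) = -2 + (½)*(-1/918) = -2 - 1/1836 = -3673/1836 ≈ -2.0005)
K(d) = -2 + d
z = 789 (z = 9 - 1*(-780) = 9 + 780 = 789)
l = 2 - √126489 (l = 2 - √((-2 - 1493) + 127984) = 2 - √(-1495 + 127984) = 2 - √126489 ≈ -353.65)
n(U, k) = -33*k - 3673*U/1836 (n(U, k) = -3673*U/1836 - 33*k = -33*k - 3673*U/1836)
n(-1444, z) - l = (-33*789 - 3673/1836*(-1444)) - (2 - √126489) = (-26037 + 1325953/459) + (-2 + √126489) = -10625030/459 + (-2 + √126489) = -10625948/459 + √126489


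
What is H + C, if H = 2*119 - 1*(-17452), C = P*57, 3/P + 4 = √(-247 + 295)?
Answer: 141691/8 + 171*√3/8 ≈ 17748.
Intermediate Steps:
P = 3/(-4 + 4*√3) (P = 3/(-4 + √(-247 + 295)) = 3/(-4 + √48) = 3/(-4 + 4*√3) ≈ 1.0245)
C = 171/8 + 171*√3/8 (C = (3/8 + 3*√3/8)*57 = 171/8 + 171*√3/8 ≈ 58.398)
H = 17690 (H = 238 + 17452 = 17690)
H + C = 17690 + (171/8 + 171*√3/8) = 141691/8 + 171*√3/8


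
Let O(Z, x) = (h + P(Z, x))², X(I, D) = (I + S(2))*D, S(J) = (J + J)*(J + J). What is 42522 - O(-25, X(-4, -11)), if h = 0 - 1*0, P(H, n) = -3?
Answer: 42513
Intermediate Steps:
h = 0 (h = 0 + 0 = 0)
S(J) = 4*J² (S(J) = (2*J)*(2*J) = 4*J²)
X(I, D) = D*(16 + I) (X(I, D) = (I + 4*2²)*D = (I + 4*4)*D = (I + 16)*D = (16 + I)*D = D*(16 + I))
O(Z, x) = 9 (O(Z, x) = (0 - 3)² = (-3)² = 9)
42522 - O(-25, X(-4, -11)) = 42522 - 1*9 = 42522 - 9 = 42513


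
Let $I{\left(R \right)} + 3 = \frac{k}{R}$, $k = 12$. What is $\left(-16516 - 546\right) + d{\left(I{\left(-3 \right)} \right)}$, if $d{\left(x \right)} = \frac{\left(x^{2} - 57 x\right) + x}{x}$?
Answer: $-17125$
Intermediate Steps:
$I{\left(R \right)} = -3 + \frac{12}{R}$
$d{\left(x \right)} = \frac{x^{2} - 56 x}{x}$
$\left(-16516 - 546\right) + d{\left(I{\left(-3 \right)} \right)} = \left(-16516 - 546\right) - \left(59 + 4\right) = -17062 + \left(-56 + \left(-3 + 12 \left(- \frac{1}{3}\right)\right)\right) = -17062 - 63 = -17125$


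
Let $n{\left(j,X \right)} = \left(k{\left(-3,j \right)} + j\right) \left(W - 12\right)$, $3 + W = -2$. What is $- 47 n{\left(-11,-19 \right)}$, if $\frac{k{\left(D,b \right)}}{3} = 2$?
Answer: $-3995$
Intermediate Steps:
$W = -5$ ($W = -3 - 2 = -5$)
$k{\left(D,b \right)} = 6$ ($k{\left(D,b \right)} = 3 \cdot 2 = 6$)
$n{\left(j,X \right)} = -102 - 17 j$ ($n{\left(j,X \right)} = \left(6 + j\right) \left(-5 - 12\right) = \left(6 + j\right) \left(-17\right) = -102 - 17 j$)
$- 47 n{\left(-11,-19 \right)} = - 47 \left(-102 - -187\right) = - 47 \left(-102 + 187\right) = \left(-47\right) 85 = -3995$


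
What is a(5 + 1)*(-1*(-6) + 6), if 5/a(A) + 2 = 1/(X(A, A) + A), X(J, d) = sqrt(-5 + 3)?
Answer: 60*(-sqrt(2) + 6*I)/(-11*I + 2*sqrt(2)) ≈ -32.558 + 0.65777*I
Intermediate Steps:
X(J, d) = I*sqrt(2) (X(J, d) = sqrt(-2) = I*sqrt(2))
a(A) = 5/(-2 + 1/(A + I*sqrt(2))) (a(A) = 5/(-2 + 1/(I*sqrt(2) + A)) = 5/(-2 + 1/(A + I*sqrt(2))))
a(5 + 1)*(-1*(-6) + 6) = (5*(-(5 + 1) - I*sqrt(2))/(-1 + 2*(5 + 1) + 2*I*sqrt(2)))*(-1*(-6) + 6) = (5*(-1*6 - I*sqrt(2))/(-1 + 2*6 + 2*I*sqrt(2)))*(6 + 6) = (5*(-6 - I*sqrt(2))/(-1 + 12 + 2*I*sqrt(2)))*12 = (5*(-6 - I*sqrt(2))/(11 + 2*I*sqrt(2)))*12 = 60*(-6 - I*sqrt(2))/(11 + 2*I*sqrt(2))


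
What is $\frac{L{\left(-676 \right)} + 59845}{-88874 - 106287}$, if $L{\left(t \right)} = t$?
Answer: $- \frac{59169}{195161} \approx -0.30318$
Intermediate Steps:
$\frac{L{\left(-676 \right)} + 59845}{-88874 - 106287} = \frac{-676 + 59845}{-88874 - 106287} = \frac{59169}{-195161} = 59169 \left(- \frac{1}{195161}\right) = - \frac{59169}{195161}$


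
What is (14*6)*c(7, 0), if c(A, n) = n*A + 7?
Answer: 588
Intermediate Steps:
c(A, n) = 7 + A*n (c(A, n) = A*n + 7 = 7 + A*n)
(14*6)*c(7, 0) = (14*6)*(7 + 7*0) = 84*(7 + 0) = 84*7 = 588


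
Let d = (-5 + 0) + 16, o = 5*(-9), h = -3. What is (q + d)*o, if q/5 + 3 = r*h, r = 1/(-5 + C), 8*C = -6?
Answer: 1440/23 ≈ 62.609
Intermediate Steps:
C = -¾ (C = (⅛)*(-6) = -¾ ≈ -0.75000)
r = -4/23 (r = 1/(-5 - ¾) = 1/(-23/4) = -4/23 ≈ -0.17391)
o = -45
q = -285/23 (q = -15 + 5*(-4/23*(-3)) = -15 + 5*(12/23) = -15 + 60/23 = -285/23 ≈ -12.391)
d = 11 (d = -5 + 16 = 11)
(q + d)*o = (-285/23 + 11)*(-45) = -32/23*(-45) = 1440/23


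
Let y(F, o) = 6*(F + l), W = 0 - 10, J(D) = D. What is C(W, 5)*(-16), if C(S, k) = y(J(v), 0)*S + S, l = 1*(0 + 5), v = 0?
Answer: 4960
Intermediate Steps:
W = -10
l = 5 (l = 1*5 = 5)
y(F, o) = 30 + 6*F (y(F, o) = 6*(F + 5) = 6*(5 + F) = 30 + 6*F)
C(S, k) = 31*S (C(S, k) = (30 + 6*0)*S + S = (30 + 0)*S + S = 30*S + S = 31*S)
C(W, 5)*(-16) = (31*(-10))*(-16) = -310*(-16) = 4960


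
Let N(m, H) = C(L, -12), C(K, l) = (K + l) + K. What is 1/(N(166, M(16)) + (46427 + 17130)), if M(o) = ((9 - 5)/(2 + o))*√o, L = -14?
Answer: 1/63517 ≈ 1.5744e-5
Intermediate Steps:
C(K, l) = l + 2*K
M(o) = 4*√o/(2 + o) (M(o) = (4/(2 + o))*√o = 4*√o/(2 + o))
N(m, H) = -40 (N(m, H) = -12 + 2*(-14) = -12 - 28 = -40)
1/(N(166, M(16)) + (46427 + 17130)) = 1/(-40 + (46427 + 17130)) = 1/(-40 + 63557) = 1/63517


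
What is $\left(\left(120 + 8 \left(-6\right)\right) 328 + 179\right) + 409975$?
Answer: $433770$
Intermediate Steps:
$\left(\left(120 + 8 \left(-6\right)\right) 328 + 179\right) + 409975 = \left(\left(120 - 48\right) 328 + 179\right) + 409975 = \left(72 \cdot 328 + 179\right) + 409975 = \left(23616 + 179\right) + 409975 = 23795 + 409975 = 433770$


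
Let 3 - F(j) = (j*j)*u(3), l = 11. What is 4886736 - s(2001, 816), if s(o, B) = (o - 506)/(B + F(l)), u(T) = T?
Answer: 2228350121/456 ≈ 4.8867e+6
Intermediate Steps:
F(j) = 3 - 3*j² (F(j) = 3 - j*j*3 = 3 - j²*3 = 3 - 3*j²)
s(o, B) = (-506 + o)/(-360 + B) (s(o, B) = (o - 506)/(B + (3 - 3*11²)) = (-506 + o)/(B + (3 - 3*121)) = (-506 + o)/(B + (3 - 363)) = (-506 + o)/(B - 360) = (-506 + o)/(-360 + B))
4886736 - s(2001, 816) = 4886736 - (-506 + 2001)/(-360 + 816) = 4886736 - 1495/456 = 2228350121/456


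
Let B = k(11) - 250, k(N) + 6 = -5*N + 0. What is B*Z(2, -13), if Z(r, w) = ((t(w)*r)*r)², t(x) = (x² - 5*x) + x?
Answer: -243032816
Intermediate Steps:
t(x) = x² - 4*x
k(N) = -6 - 5*N (k(N) = -6 + (-5*N + 0) = -6 - 5*N)
Z(r, w) = r⁴*w²*(-4 + w)² (Z(r, w) = (((w*(-4 + w))*r)*r)² = ((r*w*(-4 + w))*r)² = (w*r²*(-4 + w))² = r⁴*w²*(-4 + w)²)
B = -311 (B = (-6 - 5*11) - 250 = (-6 - 55) - 250 = -61 - 250 = -311)
B*Z(2, -13) = -311*2⁴*(-13)²*(-4 - 13)² = -4976*169*(-17)² = -4976*169*289 = -311*781456 = -243032816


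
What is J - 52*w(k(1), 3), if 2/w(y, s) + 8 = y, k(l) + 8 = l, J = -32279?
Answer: -484081/15 ≈ -32272.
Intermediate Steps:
k(l) = -8 + l
w(y, s) = 2/(-8 + y)
J - 52*w(k(1), 3) = -32279 - 52*2/(-8 + (-8 + 1)) = -32279 - 52*2/(-8 - 7) = -32279 - 52*2/(-15) = -32279 - 52*2*(-1/15) = -32279 - 52*(-2)/15 = -32279 - 1*(-104/15) = -32279 + 104/15 = -484081/15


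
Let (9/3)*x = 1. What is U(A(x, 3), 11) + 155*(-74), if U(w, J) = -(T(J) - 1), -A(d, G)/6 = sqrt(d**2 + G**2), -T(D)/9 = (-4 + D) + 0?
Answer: -11406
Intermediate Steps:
x = 1/3 (x = (1/3)*1 = 1/3 ≈ 0.33333)
T(D) = 36 - 9*D (T(D) = -9*((-4 + D) + 0) = -9*(-4 + D) = 36 - 9*D)
A(d, G) = -6*sqrt(G**2 + d**2) (A(d, G) = -6*sqrt(d**2 + G**2) = -6*sqrt(G**2 + d**2))
U(w, J) = -35 + 9*J (U(w, J) = -((36 - 9*J) - 1) = -(35 - 9*J) = -35 + 9*J)
U(A(x, 3), 11) + 155*(-74) = (-35 + 9*11) + 155*(-74) = (-35 + 99) - 11470 = 64 - 11470 = -11406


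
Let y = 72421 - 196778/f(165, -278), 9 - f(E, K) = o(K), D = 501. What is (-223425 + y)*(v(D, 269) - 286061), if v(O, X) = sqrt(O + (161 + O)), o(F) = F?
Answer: 12453644466486/287 - 43534926*sqrt(1163)/287 ≈ 4.3387e+10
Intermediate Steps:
f(E, K) = 9 - K
y = 20588049/287 (y = 72421 - 196778/(9 - 1*(-278)) = 72421 - 196778/(9 + 278) = 72421 - 196778/287 = 20588049/287 ≈ 71735.)
v(O, X) = sqrt(161 + 2*O)
(-223425 + y)*(v(D, 269) - 286061) = (-223425 + 20588049/287)*(sqrt(161 + 2*501) - 286061) = -43534926*(sqrt(161 + 1002) - 286061)/287 = -43534926*(sqrt(1163) - 286061)/287 = -43534926*(-286061 + sqrt(1163))/287 = 12453644466486/287 - 43534926*sqrt(1163)/287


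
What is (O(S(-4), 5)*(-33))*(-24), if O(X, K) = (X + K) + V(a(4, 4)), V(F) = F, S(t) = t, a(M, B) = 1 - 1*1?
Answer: 792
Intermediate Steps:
a(M, B) = 0 (a(M, B) = 1 - 1 = 0)
O(X, K) = K + X (O(X, K) = (X + K) + 0 = (K + X) + 0 = K + X)
(O(S(-4), 5)*(-33))*(-24) = ((5 - 4)*(-33))*(-24) = (1*(-33))*(-24) = -33*(-24) = 792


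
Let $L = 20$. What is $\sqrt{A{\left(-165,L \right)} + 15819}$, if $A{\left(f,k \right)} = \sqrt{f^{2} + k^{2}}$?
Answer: $\sqrt{15819 + 5 \sqrt{1105}} \approx 126.43$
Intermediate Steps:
$\sqrt{A{\left(-165,L \right)} + 15819} = \sqrt{\sqrt{\left(-165\right)^{2} + 20^{2}} + 15819} = \sqrt{\sqrt{27225 + 400} + 15819} = \sqrt{\sqrt{27625} + 15819} = \sqrt{5 \sqrt{1105} + 15819} = \sqrt{15819 + 5 \sqrt{1105}}$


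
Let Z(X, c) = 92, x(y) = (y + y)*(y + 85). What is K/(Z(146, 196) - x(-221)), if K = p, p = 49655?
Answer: -9931/12004 ≈ -0.82731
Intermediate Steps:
x(y) = 2*y*(85 + y) (x(y) = (2*y)*(85 + y) = 2*y*(85 + y))
K = 49655
K/(Z(146, 196) - x(-221)) = 49655/(92 - 2*(-221)*(85 - 221)) = 49655/(92 - 2*(-221)*(-136)) = 49655/(92 - 1*60112) = 49655/(92 - 60112) = 49655/(-60020) = 49655*(-1/60020) = -9931/12004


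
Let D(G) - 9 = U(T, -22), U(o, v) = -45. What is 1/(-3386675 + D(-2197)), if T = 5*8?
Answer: -1/3386711 ≈ -2.9527e-7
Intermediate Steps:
T = 40
D(G) = -36 (D(G) = 9 - 45 = -36)
1/(-3386675 + D(-2197)) = 1/(-3386675 - 36) = 1/(-3386711) = -1/3386711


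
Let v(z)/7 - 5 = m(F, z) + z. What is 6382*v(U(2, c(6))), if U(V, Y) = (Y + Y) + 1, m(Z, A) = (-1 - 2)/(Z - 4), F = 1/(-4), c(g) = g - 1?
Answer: 12687416/17 ≈ 7.4632e+5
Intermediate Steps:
c(g) = -1 + g
F = -1/4 ≈ -0.25000
m(Z, A) = -3/(-4 + Z)
U(V, Y) = 1 + 2*Y (U(V, Y) = 2*Y + 1 = 1 + 2*Y)
v(z) = 679/17 + 7*z (v(z) = 35 + 7*(-3/(-4 - 1/4) + z) = 35 + 7*(-3/(-17/4) + z) = 35 + 7*(-3*(-4/17) + z) = 35 + 7*(12/17 + z) = 35 + (84/17 + 7*z) = 679/17 + 7*z)
6382*v(U(2, c(6))) = 6382*(679/17 + 7*(1 + 2*(-1 + 6))) = 6382*(679/17 + 7*(1 + 2*5)) = 6382*(679/17 + 7*(1 + 10)) = 6382*(679/17 + 7*11) = 6382*(679/17 + 77) = 6382*(1988/17) = 12687416/17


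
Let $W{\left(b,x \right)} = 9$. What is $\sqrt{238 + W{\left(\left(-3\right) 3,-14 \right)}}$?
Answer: $\sqrt{247} \approx 15.716$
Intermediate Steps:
$\sqrt{238 + W{\left(\left(-3\right) 3,-14 \right)}} = \sqrt{238 + 9} = \sqrt{247}$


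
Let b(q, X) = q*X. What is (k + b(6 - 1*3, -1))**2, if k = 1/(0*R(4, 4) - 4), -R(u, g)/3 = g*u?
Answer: 169/16 ≈ 10.563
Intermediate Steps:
R(u, g) = -3*g*u
b(q, X) = X*q
k = -1/4 (k = 1/(0*(-3*4*4) - 4) = 1/(0*(-48) - 4) = 1/(0 - 4) = 1/(-4) = -1/4 ≈ -0.25000)
(k + b(6 - 1*3, -1))**2 = (-1/4 - (6 - 1*3))**2 = (-1/4 - (6 - 3))**2 = (-1/4 - 1*3)**2 = (-1/4 - 3)**2 = (-13/4)**2 = 169/16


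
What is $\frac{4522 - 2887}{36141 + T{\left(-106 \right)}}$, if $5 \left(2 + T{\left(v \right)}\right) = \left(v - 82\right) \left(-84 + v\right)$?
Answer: $\frac{1635}{43283} \approx 0.037775$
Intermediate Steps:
$T{\left(v \right)} = -2 + \frac{\left(-84 + v\right) \left(-82 + v\right)}{5}$ ($T{\left(v \right)} = -2 + \frac{\left(v - 82\right) \left(-84 + v\right)}{5} = -2 + \frac{\left(-82 + v\right) \left(-84 + v\right)}{5} = -2 + \frac{\left(-84 + v\right) \left(-82 + v\right)}{5}$)
$\frac{4522 - 2887}{36141 + T{\left(-106 \right)}} = \frac{4522 - 2887}{36141 + \left(\frac{6878}{5} - - \frac{17596}{5} + \frac{\left(-106\right)^{2}}{5}\right)} = \frac{1635}{36141 + \left(\frac{6878}{5} + \frac{17596}{5} + \frac{1}{5} \cdot 11236\right)} = \frac{1635}{36141 + \left(\frac{6878}{5} + \frac{17596}{5} + \frac{11236}{5}\right)} = \frac{1635}{36141 + 7142} = \frac{1635}{43283}$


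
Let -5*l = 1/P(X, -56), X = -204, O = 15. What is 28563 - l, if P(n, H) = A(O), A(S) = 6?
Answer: 856891/30 ≈ 28563.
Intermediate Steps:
P(n, H) = 6
l = -1/30 (l = -⅕/6 = -⅕*⅙ = -1/30 ≈ -0.033333)
28563 - l = 28563 - 1*(-1/30) = 28563 + 1/30 = 856891/30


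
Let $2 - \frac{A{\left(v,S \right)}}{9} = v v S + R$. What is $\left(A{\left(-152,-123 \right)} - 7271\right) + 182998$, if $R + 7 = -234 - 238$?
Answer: $25756184$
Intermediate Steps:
$R = -479$ ($R = -7 - 472 = -479$)
$A{\left(v,S \right)} = 4329 - 9 S v^{2}$ ($A{\left(v,S \right)} = 18 - 9 \left(v v S - 479\right) = 18 - 9 \left(v^{2} S - 479\right) = 18 - 9 \left(S v^{2} - 479\right) = 18 - 9 \left(-479 + S v^{2}\right) = 18 - \left(-4311 + 9 S v^{2}\right) = 4329 - 9 S v^{2}$)
$\left(A{\left(-152,-123 \right)} - 7271\right) + 182998 = \left(\left(4329 - - 1107 \left(-152\right)^{2}\right) - 7271\right) + 182998 = \left(\left(4329 - \left(-1107\right) 23104\right) - 7271\right) + 182998 = \left(\left(4329 + 25576128\right) - 7271\right) + 182998 = \left(25580457 - 7271\right) + 182998 = 25573186 + 182998 = 25756184$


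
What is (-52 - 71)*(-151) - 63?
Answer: 18510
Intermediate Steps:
(-52 - 71)*(-151) - 63 = -123*(-151) - 63 = 18573 - 63 = 18510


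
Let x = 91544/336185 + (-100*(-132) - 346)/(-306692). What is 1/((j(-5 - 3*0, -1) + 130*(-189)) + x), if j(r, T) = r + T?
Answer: -51552625010/1266945435000531 ≈ -4.0690e-5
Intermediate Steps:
j(r, T) = T + r
x = 11877245229/51552625010 (x = 91544*(1/336185) + (13200 - 346)*(-1/306692) = 91544/336185 + 12854*(-1/306692) = 91544/336185 - 6427/153346 = 11877245229/51552625010 ≈ 0.23039)
1/((j(-5 - 3*0, -1) + 130*(-189)) + x) = 1/(((-1 + (-5 - 3*0)) + 130*(-189)) + 11877245229/51552625010) = 1/(((-1 + (-5 + 0)) - 24570) + 11877245229/51552625010) = 1/(((-1 - 5) - 24570) + 11877245229/51552625010) = 1/((-6 - 24570) + 11877245229/51552625010) = 1/(-24576 + 11877245229/51552625010) = 1/(-1266945435000531/51552625010) = -51552625010/1266945435000531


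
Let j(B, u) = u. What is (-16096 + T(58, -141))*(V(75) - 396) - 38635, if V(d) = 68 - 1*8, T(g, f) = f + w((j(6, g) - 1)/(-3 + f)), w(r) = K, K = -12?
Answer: 5421029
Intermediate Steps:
w(r) = -12
T(g, f) = -12 + f (T(g, f) = f - 12 = -12 + f)
V(d) = 60 (V(d) = 68 - 8 = 60)
(-16096 + T(58, -141))*(V(75) - 396) - 38635 = (-16096 + (-12 - 141))*(60 - 396) - 38635 = (-16096 - 153)*(-336) - 38635 = -16249*(-336) - 38635 = 5459664 - 38635 = 5421029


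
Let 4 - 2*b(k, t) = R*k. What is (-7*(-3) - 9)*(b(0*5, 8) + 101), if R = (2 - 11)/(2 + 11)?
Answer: 1236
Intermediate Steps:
R = -9/13 ≈ -0.69231
b(k, t) = 2 + 9*k/26 (b(k, t) = 2 - (-9)*k/26 = 2 + 9*k/26)
(-7*(-3) - 9)*(b(0*5, 8) + 101) = (-7*(-3) - 9)*((2 + 9*(0*5)/26) + 101) = (21 - 9)*((2 + (9/26)*0) + 101) = 12*((2 + 0) + 101) = 12*(2 + 101) = 12*103 = 1236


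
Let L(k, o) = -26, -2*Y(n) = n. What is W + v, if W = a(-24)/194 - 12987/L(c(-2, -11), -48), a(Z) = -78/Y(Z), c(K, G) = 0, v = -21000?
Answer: -7954207/388 ≈ -20501.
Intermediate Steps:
Y(n) = -n/2
a(Z) = 156/Z (a(Z) = -78*(-2/Z) = -(-156)/Z = 156/Z)
W = 193793/388 (W = (156/(-24))/194 - 12987/(-26) = (156*(-1/24))*(1/194) - 12987*(-1/26) = -13/2*1/194 + 999/2 = -13/388 + 999/2 = 193793/388 ≈ 499.47)
W + v = 193793/388 - 21000 = -7954207/388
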